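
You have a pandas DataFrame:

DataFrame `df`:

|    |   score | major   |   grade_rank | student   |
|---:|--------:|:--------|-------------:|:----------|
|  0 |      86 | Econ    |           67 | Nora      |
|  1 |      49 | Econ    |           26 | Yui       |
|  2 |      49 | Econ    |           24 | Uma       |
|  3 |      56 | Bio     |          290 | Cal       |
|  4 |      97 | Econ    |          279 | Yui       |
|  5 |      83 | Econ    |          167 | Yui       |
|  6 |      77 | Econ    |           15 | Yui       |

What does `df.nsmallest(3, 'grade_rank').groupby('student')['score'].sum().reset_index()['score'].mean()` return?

take 3 rows with smallest grade_rank:
   score major  grade_rank student
6     77  Econ          15     Yui
2     49  Econ          24     Uma
1     49  Econ          26     Yui
group by student, sum of score:
student
Uma     49
Yui    126
Name: score, dtype: int64
reset_index():
  student  score
0     Uma     49
1     Yui    126
The mean of column 'score' is 87.5.

87.5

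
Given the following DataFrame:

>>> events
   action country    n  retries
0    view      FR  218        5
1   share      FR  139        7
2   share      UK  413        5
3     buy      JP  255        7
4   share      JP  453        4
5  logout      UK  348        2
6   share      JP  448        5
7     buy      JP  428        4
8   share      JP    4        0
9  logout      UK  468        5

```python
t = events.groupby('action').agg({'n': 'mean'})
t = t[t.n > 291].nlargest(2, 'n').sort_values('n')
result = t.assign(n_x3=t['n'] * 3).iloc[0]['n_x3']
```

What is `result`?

group by action, mean of n:
            n
action       
buy     341.5
logout  408.0
share   291.4
view    218.0
filter rows where n > 291:
            n
action       
buy     341.5
logout  408.0
share   291.4
take 2 rows with largest n:
            n
action       
logout  408.0
buy     341.5
sort by n:
            n
action       
buy     341.5
logout  408.0
add column n_x3 = t['n'] * 3:
            n    n_x3
action               
buy     341.5  1024.5
logout  408.0  1224.0
Hence 1024.5.

1024.5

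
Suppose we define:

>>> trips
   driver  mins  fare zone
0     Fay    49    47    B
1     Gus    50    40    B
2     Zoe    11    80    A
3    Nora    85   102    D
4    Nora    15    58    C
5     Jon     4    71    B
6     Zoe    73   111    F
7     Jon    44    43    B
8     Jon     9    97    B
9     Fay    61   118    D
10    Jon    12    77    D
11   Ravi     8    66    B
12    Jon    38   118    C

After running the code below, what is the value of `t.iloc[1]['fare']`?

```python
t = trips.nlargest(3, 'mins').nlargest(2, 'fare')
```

111

take 3 rows with largest mins:
  driver  mins  fare zone
3   Nora    85   102    D
6    Zoe    73   111    F
9    Fay    61   118    D
take 2 rows with largest fare:
  driver  mins  fare zone
9    Fay    61   118    D
6    Zoe    73   111    F
Taking the value at position 1, column 'fare' gives 111.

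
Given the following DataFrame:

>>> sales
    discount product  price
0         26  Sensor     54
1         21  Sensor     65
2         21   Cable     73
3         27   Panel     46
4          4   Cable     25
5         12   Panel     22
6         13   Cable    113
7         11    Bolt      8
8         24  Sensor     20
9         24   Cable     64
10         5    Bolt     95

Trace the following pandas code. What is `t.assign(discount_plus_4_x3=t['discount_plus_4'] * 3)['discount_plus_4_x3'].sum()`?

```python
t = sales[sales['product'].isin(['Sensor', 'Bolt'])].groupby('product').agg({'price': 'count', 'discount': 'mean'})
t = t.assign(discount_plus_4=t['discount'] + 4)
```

filter rows where product in ['Sensor', 'Bolt']:
    discount product  price
0         26  Sensor     54
1         21  Sensor     65
7         11    Bolt      8
8         24  Sensor     20
10         5    Bolt     95
group by product: count(price), mean(discount):
         price   discount
product                  
Bolt         2   8.000000
Sensor       3  23.666667
add column discount_plus_4 = t['discount'] + 4:
         price   discount  discount_plus_4
product                                   
Bolt         2   8.000000        12.000000
Sensor       3  23.666667        27.666667
add column discount_plus_4_x3 = t['discount_plus_4'] * 3:
         price   discount  discount_plus_4  discount_plus_4_x3
product                                                       
Bolt         2   8.000000        12.000000                36.0
Sensor       3  23.666667        27.666667                83.0
Reading off the sum of column 'discount_plus_4_x3', we get 119.0.

119.0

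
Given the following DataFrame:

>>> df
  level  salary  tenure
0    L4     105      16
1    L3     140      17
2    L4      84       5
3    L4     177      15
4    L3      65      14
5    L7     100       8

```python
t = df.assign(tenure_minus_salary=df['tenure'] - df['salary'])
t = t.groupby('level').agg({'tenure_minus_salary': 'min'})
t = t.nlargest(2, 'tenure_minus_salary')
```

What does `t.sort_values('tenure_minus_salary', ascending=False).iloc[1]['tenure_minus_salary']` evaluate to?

add column tenure_minus_salary = df['tenure'] - df['salary']:
  level  salary  tenure  tenure_minus_salary
0    L4     105      16                  -89
1    L3     140      17                 -123
2    L4      84       5                  -79
3    L4     177      15                 -162
4    L3      65      14                  -51
5    L7     100       8                  -92
group by level, min of tenure_minus_salary:
       tenure_minus_salary
level                     
L3                    -123
L4                    -162
L7                     -92
take 2 rows with largest tenure_minus_salary:
       tenure_minus_salary
level                     
L7                     -92
L3                    -123
sort by tenure_minus_salary descending:
       tenure_minus_salary
level                     
L7                     -92
L3                    -123
So iloc[1]['tenure_minus_salary'] = -123.

-123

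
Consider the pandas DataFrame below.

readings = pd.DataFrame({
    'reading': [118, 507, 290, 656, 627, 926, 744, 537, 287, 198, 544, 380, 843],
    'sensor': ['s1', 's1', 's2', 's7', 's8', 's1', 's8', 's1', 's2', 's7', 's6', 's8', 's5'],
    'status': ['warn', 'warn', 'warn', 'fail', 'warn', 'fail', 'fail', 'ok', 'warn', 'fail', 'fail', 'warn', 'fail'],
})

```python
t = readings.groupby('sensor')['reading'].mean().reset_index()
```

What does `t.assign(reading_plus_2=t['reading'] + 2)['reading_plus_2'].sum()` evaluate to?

3220.16666667

group by sensor, mean of reading:
sensor
s1    522.000000
s2    288.500000
s5    843.000000
s6    544.000000
s7    427.000000
s8    583.666667
Name: reading, dtype: float64
reset_index():
  sensor     reading
0     s1  522.000000
1     s2  288.500000
2     s5  843.000000
3     s6  544.000000
4     s7  427.000000
5     s8  583.666667
add column reading_plus_2 = t['reading'] + 2:
  sensor     reading  reading_plus_2
0     s1  522.000000      524.000000
1     s2  288.500000      290.500000
2     s5  843.000000      845.000000
3     s6  544.000000      546.000000
4     s7  427.000000      429.000000
5     s8  583.666667      585.666667
Then the sum of column 'reading_plus_2': 3220.16666667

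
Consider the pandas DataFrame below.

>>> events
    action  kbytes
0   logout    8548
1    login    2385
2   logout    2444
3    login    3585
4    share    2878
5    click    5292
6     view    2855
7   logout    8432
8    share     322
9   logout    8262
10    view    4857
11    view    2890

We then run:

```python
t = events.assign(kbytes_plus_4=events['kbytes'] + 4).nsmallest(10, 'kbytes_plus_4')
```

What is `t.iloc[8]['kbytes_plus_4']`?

5296

add column kbytes_plus_4 = events['kbytes'] + 4:
    action  kbytes  kbytes_plus_4
0   logout    8548           8552
1    login    2385           2389
2   logout    2444           2448
3    login    3585           3589
4    share    2878           2882
5    click    5292           5296
6     view    2855           2859
7   logout    8432           8436
8    share     322            326
9   logout    8262           8266
10    view    4857           4861
11    view    2890           2894
take 10 rows with smallest kbytes_plus_4:
    action  kbytes  kbytes_plus_4
8    share     322            326
1    login    2385           2389
2   logout    2444           2448
6     view    2855           2859
4    share    2878           2882
11    view    2890           2894
3    login    3585           3589
10    view    4857           4861
5    click    5292           5296
9   logout    8262           8266
Then the value at position 8, column 'kbytes_plus_4': 5296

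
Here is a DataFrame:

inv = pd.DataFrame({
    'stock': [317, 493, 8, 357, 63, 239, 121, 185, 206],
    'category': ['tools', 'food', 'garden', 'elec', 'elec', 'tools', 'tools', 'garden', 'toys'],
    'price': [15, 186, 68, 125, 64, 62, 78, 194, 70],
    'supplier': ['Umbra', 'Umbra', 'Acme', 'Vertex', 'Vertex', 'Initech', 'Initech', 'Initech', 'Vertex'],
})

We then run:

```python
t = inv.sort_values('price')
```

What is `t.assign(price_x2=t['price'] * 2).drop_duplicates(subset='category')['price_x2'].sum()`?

sort by price:
   stock category  price supplier
0    317    tools     15    Umbra
5    239    tools     62  Initech
4     63     elec     64   Vertex
2      8   garden     68     Acme
8    206     toys     70   Vertex
6    121    tools     78  Initech
3    357     elec    125   Vertex
1    493     food    186    Umbra
7    185   garden    194  Initech
add column price_x2 = t['price'] * 2:
   stock category  price supplier  price_x2
0    317    tools     15    Umbra        30
5    239    tools     62  Initech       124
4     63     elec     64   Vertex       128
2      8   garden     68     Acme       136
8    206     toys     70   Vertex       140
6    121    tools     78  Initech       156
3    357     elec    125   Vertex       250
1    493     food    186    Umbra       372
7    185   garden    194  Initech       388
drop duplicate category (keep=first):
   stock category  price supplier  price_x2
0    317    tools     15    Umbra        30
4     63     elec     64   Vertex       128
2      8   garden     68     Acme       136
8    206     toys     70   Vertex       140
1    493     food    186    Umbra       372

806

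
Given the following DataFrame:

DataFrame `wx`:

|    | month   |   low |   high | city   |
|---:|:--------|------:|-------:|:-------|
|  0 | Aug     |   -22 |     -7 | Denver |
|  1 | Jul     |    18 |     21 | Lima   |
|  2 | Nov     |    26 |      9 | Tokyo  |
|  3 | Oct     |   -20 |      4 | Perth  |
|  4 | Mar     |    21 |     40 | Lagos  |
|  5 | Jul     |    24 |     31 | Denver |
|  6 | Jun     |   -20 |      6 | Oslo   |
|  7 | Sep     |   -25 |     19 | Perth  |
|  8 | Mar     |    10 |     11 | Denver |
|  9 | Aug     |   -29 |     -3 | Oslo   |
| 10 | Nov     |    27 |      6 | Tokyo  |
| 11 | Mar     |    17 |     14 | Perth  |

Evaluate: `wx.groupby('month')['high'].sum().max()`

group by month, sum of high:
month
Aug   -10
Jul    52
Jun     6
Mar    65
Nov    15
Oct     4
Sep    19
Name: high, dtype: int64
The max of the resulting series is 65.

65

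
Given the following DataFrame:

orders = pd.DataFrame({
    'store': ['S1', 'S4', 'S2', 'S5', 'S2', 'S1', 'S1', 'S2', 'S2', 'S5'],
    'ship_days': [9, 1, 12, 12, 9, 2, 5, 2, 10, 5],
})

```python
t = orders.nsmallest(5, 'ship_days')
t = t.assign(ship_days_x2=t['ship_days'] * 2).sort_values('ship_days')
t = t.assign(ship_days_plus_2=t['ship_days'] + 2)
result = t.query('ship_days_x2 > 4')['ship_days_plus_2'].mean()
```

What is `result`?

7.0

take 5 rows with smallest ship_days:
  store  ship_days
1    S4          1
5    S1          2
7    S2          2
6    S1          5
9    S5          5
add column ship_days_x2 = t['ship_days'] * 2:
  store  ship_days  ship_days_x2
1    S4          1             2
5    S1          2             4
7    S2          2             4
6    S1          5            10
9    S5          5            10
sort by ship_days:
  store  ship_days  ship_days_x2
1    S4          1             2
5    S1          2             4
7    S2          2             4
6    S1          5            10
9    S5          5            10
add column ship_days_plus_2 = t['ship_days'] + 2:
  store  ship_days  ship_days_x2  ship_days_plus_2
1    S4          1             2                 3
5    S1          2             4                 4
7    S2          2             4                 4
6    S1          5            10                 7
9    S5          5            10                 7
filter rows where ship_days_x2 > 4:
  store  ship_days  ship_days_x2  ship_days_plus_2
6    S1          5            10                 7
9    S5          5            10                 7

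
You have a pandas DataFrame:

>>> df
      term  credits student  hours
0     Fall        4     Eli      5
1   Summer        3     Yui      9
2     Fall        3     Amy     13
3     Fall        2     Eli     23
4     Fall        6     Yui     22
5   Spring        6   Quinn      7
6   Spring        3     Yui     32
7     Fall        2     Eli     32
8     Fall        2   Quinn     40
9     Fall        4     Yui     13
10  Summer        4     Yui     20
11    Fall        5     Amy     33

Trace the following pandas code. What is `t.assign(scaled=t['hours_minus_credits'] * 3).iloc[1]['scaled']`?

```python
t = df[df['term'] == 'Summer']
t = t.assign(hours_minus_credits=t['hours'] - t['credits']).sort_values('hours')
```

filter rows where term == 'Summer':
      term  credits student  hours
1   Summer        3     Yui      9
10  Summer        4     Yui     20
add column hours_minus_credits = t['hours'] - t['credits']:
      term  credits student  hours  hours_minus_credits
1   Summer        3     Yui      9                    6
10  Summer        4     Yui     20                   16
sort by hours:
      term  credits student  hours  hours_minus_credits
1   Summer        3     Yui      9                    6
10  Summer        4     Yui     20                   16
add column scaled = t['hours_minus_credits'] * 3:
      term  credits student  hours  hours_minus_credits  scaled
1   Summer        3     Yui      9                    6      18
10  Summer        4     Yui     20                   16      48
value at position 1, column 'scaled' → 48

48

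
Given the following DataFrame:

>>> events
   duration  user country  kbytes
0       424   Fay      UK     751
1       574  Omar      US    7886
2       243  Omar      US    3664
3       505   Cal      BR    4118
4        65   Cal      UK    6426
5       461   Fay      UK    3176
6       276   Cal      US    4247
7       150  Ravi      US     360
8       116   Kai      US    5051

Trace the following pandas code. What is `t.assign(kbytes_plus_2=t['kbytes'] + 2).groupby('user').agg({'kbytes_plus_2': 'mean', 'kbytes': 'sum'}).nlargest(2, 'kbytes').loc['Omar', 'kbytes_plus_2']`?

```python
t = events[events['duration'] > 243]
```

filter rows where duration > 243:
   duration  user country  kbytes
0       424   Fay      UK     751
1       574  Omar      US    7886
3       505   Cal      BR    4118
5       461   Fay      UK    3176
6       276   Cal      US    4247
add column kbytes_plus_2 = t['kbytes'] + 2:
   duration  user country  kbytes  kbytes_plus_2
0       424   Fay      UK     751            753
1       574  Omar      US    7886           7888
3       505   Cal      BR    4118           4120
5       461   Fay      UK    3176           3178
6       276   Cal      US    4247           4249
group by user: mean(kbytes_plus_2), sum(kbytes):
      kbytes_plus_2  kbytes
user                       
Cal          4184.5    8365
Fay          1965.5    3927
Omar         7888.0    7886
take 2 rows with largest kbytes:
      kbytes_plus_2  kbytes
user                       
Cal          4184.5    8365
Omar         7888.0    7886
Hence 7888.0.

7888.0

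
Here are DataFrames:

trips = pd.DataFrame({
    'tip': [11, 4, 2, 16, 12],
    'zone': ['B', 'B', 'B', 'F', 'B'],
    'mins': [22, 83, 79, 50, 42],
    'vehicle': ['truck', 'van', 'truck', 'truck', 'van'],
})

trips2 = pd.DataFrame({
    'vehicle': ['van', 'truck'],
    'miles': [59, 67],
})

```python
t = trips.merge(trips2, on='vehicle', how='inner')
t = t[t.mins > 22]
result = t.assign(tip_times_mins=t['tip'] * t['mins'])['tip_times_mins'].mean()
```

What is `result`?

448.5

merge on 'vehicle' (how='inner') → 5 rows:
   tip zone  mins vehicle  miles
0   11    B    22   truck     67
1    4    B    83     van     59
2    2    B    79   truck     67
3   16    F    50   truck     67
4   12    B    42     van     59
filter rows where mins > 22:
   tip zone  mins vehicle  miles
1    4    B    83     van     59
2    2    B    79   truck     67
3   16    F    50   truck     67
4   12    B    42     van     59
add column tip_times_mins = t['tip'] * t['mins']:
   tip zone  mins vehicle  miles  tip_times_mins
1    4    B    83     van     59             332
2    2    B    79   truck     67             158
3   16    F    50   truck     67             800
4   12    B    42     van     59             504
Then the mean of column 'tip_times_mins': 448.5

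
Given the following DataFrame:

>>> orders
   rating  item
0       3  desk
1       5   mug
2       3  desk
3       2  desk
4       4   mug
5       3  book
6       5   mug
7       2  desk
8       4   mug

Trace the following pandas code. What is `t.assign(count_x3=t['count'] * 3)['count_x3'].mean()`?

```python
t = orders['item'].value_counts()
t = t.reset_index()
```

value_counts of item:
item
desk    4
mug     4
book    1
Name: count, dtype: int64
reset_index():
   item  count
0  desk      4
1   mug      4
2  book      1
add column count_x3 = t['count'] * 3:
   item  count  count_x3
0  desk      4        12
1   mug      4        12
2  book      1         3

9.0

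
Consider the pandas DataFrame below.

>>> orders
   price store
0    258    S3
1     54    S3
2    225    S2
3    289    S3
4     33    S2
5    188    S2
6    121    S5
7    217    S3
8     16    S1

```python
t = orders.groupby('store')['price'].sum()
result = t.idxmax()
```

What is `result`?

S3

group by store, sum of price:
store
S1     16
S2    446
S3    818
S5    121
Name: price, dtype: int64
label with the largest value → S3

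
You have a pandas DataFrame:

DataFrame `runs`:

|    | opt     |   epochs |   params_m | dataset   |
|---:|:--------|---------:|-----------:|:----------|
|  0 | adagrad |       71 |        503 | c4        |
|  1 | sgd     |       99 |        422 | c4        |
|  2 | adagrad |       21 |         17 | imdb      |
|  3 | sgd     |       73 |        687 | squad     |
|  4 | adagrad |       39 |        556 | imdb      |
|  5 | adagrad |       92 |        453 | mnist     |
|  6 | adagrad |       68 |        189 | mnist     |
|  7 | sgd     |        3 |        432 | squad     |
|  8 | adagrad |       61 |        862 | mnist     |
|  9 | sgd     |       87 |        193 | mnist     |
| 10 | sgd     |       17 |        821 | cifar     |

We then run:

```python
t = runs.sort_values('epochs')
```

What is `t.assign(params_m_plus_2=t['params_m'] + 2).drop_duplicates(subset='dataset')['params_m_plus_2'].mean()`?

sort by epochs:
        opt  epochs  params_m dataset
7       sgd       3       432   squad
10      sgd      17       821   cifar
2   adagrad      21        17    imdb
4   adagrad      39       556    imdb
8   adagrad      61       862   mnist
6   adagrad      68       189   mnist
0   adagrad      71       503      c4
3       sgd      73       687   squad
9       sgd      87       193   mnist
5   adagrad      92       453   mnist
1       sgd      99       422      c4
add column params_m_plus_2 = t['params_m'] + 2:
        opt  epochs  params_m dataset  params_m_plus_2
7       sgd       3       432   squad              434
10      sgd      17       821   cifar              823
2   adagrad      21        17    imdb               19
4   adagrad      39       556    imdb              558
8   adagrad      61       862   mnist              864
6   adagrad      68       189   mnist              191
0   adagrad      71       503      c4              505
3       sgd      73       687   squad              689
9       sgd      87       193   mnist              195
5   adagrad      92       453   mnist              455
1       sgd      99       422      c4              424
drop duplicate dataset (keep=first):
        opt  epochs  params_m dataset  params_m_plus_2
7       sgd       3       432   squad              434
10      sgd      17       821   cifar              823
2   adagrad      21        17    imdb               19
8   adagrad      61       862   mnist              864
0   adagrad      71       503      c4              505

529.0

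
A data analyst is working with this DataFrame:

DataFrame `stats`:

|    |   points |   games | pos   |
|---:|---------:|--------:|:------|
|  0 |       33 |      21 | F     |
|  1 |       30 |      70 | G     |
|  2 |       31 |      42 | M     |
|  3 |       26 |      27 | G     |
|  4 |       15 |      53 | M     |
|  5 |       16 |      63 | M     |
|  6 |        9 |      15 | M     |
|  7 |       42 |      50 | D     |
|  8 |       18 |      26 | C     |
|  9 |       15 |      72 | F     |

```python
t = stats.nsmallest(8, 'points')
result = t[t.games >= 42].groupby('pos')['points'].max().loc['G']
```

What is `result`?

take 8 rows with smallest points:
   points  games pos
6       9     15   M
4      15     53   M
9      15     72   F
5      16     63   M
8      18     26   C
3      26     27   G
1      30     70   G
2      31     42   M
filter rows where games >= 42:
   points  games pos
4      15     53   M
9      15     72   F
5      16     63   M
1      30     70   G
2      31     42   M
group by pos, max of points:
pos
F    15
G    30
M    31
Name: points, dtype: int64
Reading off the value at index 'G', we get 30.

30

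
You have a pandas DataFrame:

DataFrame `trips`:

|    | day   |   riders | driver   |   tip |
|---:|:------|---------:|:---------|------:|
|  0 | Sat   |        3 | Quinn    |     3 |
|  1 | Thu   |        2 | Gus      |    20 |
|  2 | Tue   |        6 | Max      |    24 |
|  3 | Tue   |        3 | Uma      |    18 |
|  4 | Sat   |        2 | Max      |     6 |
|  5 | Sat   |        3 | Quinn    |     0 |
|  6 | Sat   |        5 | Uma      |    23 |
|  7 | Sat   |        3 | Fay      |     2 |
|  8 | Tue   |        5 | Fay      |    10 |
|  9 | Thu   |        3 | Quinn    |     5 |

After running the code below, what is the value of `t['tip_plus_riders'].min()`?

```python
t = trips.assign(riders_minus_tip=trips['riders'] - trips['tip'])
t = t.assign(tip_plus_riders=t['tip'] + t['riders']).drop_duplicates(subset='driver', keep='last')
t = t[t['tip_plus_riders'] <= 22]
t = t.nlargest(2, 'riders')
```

add column riders_minus_tip = trips['riders'] - trips['tip']:
   day  riders driver  tip  riders_minus_tip
0  Sat       3  Quinn    3                 0
1  Thu       2    Gus   20               -18
2  Tue       6    Max   24               -18
3  Tue       3    Uma   18               -15
4  Sat       2    Max    6                -4
5  Sat       3  Quinn    0                 3
6  Sat       5    Uma   23               -18
7  Sat       3    Fay    2                 1
8  Tue       5    Fay   10                -5
9  Thu       3  Quinn    5                -2
add column tip_plus_riders = t['tip'] + t['riders']:
   day  riders driver  tip  riders_minus_tip  tip_plus_riders
0  Sat       3  Quinn    3                 0                6
1  Thu       2    Gus   20               -18               22
2  Tue       6    Max   24               -18               30
3  Tue       3    Uma   18               -15               21
4  Sat       2    Max    6                -4                8
5  Sat       3  Quinn    0                 3                3
6  Sat       5    Uma   23               -18               28
7  Sat       3    Fay    2                 1                5
8  Tue       5    Fay   10                -5               15
9  Thu       3  Quinn    5                -2                8
drop duplicate driver (keep=last):
   day  riders driver  tip  riders_minus_tip  tip_plus_riders
1  Thu       2    Gus   20               -18               22
4  Sat       2    Max    6                -4                8
6  Sat       5    Uma   23               -18               28
8  Tue       5    Fay   10                -5               15
9  Thu       3  Quinn    5                -2                8
filter rows where tip_plus_riders <= 22:
   day  riders driver  tip  riders_minus_tip  tip_plus_riders
1  Thu       2    Gus   20               -18               22
4  Sat       2    Max    6                -4                8
8  Tue       5    Fay   10                -5               15
9  Thu       3  Quinn    5                -2                8
take 2 rows with largest riders:
   day  riders driver  tip  riders_minus_tip  tip_plus_riders
8  Tue       5    Fay   10                -5               15
9  Thu       3  Quinn    5                -2                8
min of column 'tip_plus_riders' → 8

8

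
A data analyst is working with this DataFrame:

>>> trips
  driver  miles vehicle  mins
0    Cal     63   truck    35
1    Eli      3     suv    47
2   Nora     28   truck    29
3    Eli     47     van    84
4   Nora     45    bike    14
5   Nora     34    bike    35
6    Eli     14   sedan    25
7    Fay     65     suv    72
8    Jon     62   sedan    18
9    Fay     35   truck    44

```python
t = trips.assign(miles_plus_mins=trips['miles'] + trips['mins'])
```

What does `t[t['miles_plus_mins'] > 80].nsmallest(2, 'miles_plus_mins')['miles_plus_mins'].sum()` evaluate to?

add column miles_plus_mins = trips['miles'] + trips['mins']:
  driver  miles vehicle  mins  miles_plus_mins
0    Cal     63   truck    35               98
1    Eli      3     suv    47               50
2   Nora     28   truck    29               57
3    Eli     47     van    84              131
4   Nora     45    bike    14               59
5   Nora     34    bike    35               69
6    Eli     14   sedan    25               39
7    Fay     65     suv    72              137
8    Jon     62   sedan    18               80
9    Fay     35   truck    44               79
filter rows where miles_plus_mins > 80:
  driver  miles vehicle  mins  miles_plus_mins
0    Cal     63   truck    35               98
3    Eli     47     van    84              131
7    Fay     65     suv    72              137
take 2 rows with smallest miles_plus_mins:
  driver  miles vehicle  mins  miles_plus_mins
0    Cal     63   truck    35               98
3    Eli     47     van    84              131
Then the sum of column 'miles_plus_mins': 229

229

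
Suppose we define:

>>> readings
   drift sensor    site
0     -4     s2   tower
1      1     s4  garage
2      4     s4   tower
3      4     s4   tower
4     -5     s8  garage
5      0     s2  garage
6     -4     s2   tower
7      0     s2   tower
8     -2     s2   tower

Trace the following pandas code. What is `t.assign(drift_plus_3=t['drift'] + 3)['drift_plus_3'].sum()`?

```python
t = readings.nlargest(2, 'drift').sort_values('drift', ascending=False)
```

take 2 rows with largest drift:
   drift sensor   site
2      4     s4  tower
3      4     s4  tower
sort by drift descending:
   drift sensor   site
2      4     s4  tower
3      4     s4  tower
add column drift_plus_3 = t['drift'] + 3:
   drift sensor   site  drift_plus_3
2      4     s4  tower             7
3      4     s4  tower             7

14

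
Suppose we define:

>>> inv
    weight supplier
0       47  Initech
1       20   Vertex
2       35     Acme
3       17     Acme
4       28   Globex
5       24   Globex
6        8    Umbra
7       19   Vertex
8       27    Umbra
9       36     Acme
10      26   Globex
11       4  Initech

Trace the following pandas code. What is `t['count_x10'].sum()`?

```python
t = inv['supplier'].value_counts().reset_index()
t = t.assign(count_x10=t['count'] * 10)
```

120

value_counts of supplier:
supplier
Acme       3
Globex     3
Initech    2
Vertex     2
Umbra      2
Name: count, dtype: int64
reset_index():
  supplier  count
0     Acme      3
1   Globex      3
2  Initech      2
3   Vertex      2
4    Umbra      2
add column count_x10 = t['count'] * 10:
  supplier  count  count_x10
0     Acme      3         30
1   Globex      3         30
2  Initech      2         20
3   Vertex      2         20
4    Umbra      2         20
Taking the sum of column 'count_x10' gives 120.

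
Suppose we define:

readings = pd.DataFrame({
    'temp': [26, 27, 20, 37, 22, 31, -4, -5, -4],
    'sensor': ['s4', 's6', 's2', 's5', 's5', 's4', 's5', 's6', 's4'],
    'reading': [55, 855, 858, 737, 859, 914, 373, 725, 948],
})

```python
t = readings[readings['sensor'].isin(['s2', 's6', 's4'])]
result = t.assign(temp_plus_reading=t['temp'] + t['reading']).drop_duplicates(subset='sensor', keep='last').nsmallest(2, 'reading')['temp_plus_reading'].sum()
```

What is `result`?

1598

filter rows where sensor in ['s2', 's6', 's4']:
   temp sensor  reading
0    26     s4       55
1    27     s6      855
2    20     s2      858
5    31     s4      914
7    -5     s6      725
8    -4     s4      948
add column temp_plus_reading = t['temp'] + t['reading']:
   temp sensor  reading  temp_plus_reading
0    26     s4       55                 81
1    27     s6      855                882
2    20     s2      858                878
5    31     s4      914                945
7    -5     s6      725                720
8    -4     s4      948                944
drop duplicate sensor (keep=last):
   temp sensor  reading  temp_plus_reading
2    20     s2      858                878
7    -5     s6      725                720
8    -4     s4      948                944
take 2 rows with smallest reading:
   temp sensor  reading  temp_plus_reading
7    -5     s6      725                720
2    20     s2      858                878
Hence 1598.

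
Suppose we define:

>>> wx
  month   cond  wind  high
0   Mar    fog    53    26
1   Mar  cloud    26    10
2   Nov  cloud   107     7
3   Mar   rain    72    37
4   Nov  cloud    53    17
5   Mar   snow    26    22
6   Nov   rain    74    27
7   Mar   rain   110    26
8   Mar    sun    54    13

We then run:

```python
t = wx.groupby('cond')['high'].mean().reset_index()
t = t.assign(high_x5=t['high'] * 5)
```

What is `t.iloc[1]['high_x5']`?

130.0

group by cond, mean of high:
cond
cloud    11.333333
fog      26.000000
rain     30.000000
snow     22.000000
sun      13.000000
Name: high, dtype: float64
reset_index():
    cond       high
0  cloud  11.333333
1    fog  26.000000
2   rain  30.000000
3   snow  22.000000
4    sun  13.000000
add column high_x5 = t['high'] * 5:
    cond       high     high_x5
0  cloud  11.333333   56.666667
1    fog  26.000000  130.000000
2   rain  30.000000  150.000000
3   snow  22.000000  110.000000
4    sun  13.000000   65.000000
So iloc[1]['high_x5'] = 130.0.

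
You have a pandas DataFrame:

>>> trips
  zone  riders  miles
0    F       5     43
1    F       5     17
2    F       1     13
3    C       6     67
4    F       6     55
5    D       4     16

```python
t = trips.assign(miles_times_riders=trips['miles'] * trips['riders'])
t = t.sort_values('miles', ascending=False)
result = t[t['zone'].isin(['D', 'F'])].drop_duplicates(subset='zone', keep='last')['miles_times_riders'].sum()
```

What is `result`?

77

add column miles_times_riders = trips['miles'] * trips['riders']:
  zone  riders  miles  miles_times_riders
0    F       5     43                 215
1    F       5     17                  85
2    F       1     13                  13
3    C       6     67                 402
4    F       6     55                 330
5    D       4     16                  64
sort by miles descending:
  zone  riders  miles  miles_times_riders
3    C       6     67                 402
4    F       6     55                 330
0    F       5     43                 215
1    F       5     17                  85
5    D       4     16                  64
2    F       1     13                  13
filter rows where zone in ['D', 'F']:
  zone  riders  miles  miles_times_riders
4    F       6     55                 330
0    F       5     43                 215
1    F       5     17                  85
5    D       4     16                  64
2    F       1     13                  13
drop duplicate zone (keep=last):
  zone  riders  miles  miles_times_riders
5    D       4     16                  64
2    F       1     13                  13
Then the sum of column 'miles_times_riders': 77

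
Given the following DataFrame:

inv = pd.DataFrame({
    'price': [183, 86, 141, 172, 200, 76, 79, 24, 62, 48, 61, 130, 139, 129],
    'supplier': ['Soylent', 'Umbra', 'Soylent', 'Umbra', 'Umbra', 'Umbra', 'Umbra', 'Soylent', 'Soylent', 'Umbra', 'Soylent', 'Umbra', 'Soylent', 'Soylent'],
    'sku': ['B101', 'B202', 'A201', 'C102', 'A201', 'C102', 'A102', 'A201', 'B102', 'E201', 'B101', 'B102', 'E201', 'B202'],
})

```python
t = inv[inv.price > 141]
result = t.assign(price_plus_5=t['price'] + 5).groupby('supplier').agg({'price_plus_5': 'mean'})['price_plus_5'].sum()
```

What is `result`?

379.0

filter rows where price > 141:
   price supplier   sku
0    183  Soylent  B101
3    172    Umbra  C102
4    200    Umbra  A201
add column price_plus_5 = t['price'] + 5:
   price supplier   sku  price_plus_5
0    183  Soylent  B101           188
3    172    Umbra  C102           177
4    200    Umbra  A201           205
group by supplier, mean of price_plus_5:
          price_plus_5
supplier              
Soylent          188.0
Umbra            191.0
sum of column 'price_plus_5' → 379.0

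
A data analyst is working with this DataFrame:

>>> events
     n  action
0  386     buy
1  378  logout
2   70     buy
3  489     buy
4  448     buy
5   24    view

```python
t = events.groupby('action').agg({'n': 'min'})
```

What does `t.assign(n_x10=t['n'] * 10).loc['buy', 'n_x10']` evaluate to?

700

group by action, min of n:
          n
action     
buy      70
logout  378
view     24
add column n_x10 = t['n'] * 10:
          n  n_x10
action            
buy      70    700
logout  378   3780
view     24    240
Finally, value at row 'buy', column 'n_x10' = 700.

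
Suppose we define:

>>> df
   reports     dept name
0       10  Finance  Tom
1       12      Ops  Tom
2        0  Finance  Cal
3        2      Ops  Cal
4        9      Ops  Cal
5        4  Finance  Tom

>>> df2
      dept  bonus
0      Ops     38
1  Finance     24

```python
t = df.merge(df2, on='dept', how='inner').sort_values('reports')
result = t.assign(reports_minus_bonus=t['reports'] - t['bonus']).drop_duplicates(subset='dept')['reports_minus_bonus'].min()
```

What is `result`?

-36

merge on 'dept' (how='inner') → 6 rows:
   reports     dept name  bonus
0       10  Finance  Tom     24
1       12      Ops  Tom     38
2        0  Finance  Cal     24
3        2      Ops  Cal     38
4        9      Ops  Cal     38
5        4  Finance  Tom     24
sort by reports:
   reports     dept name  bonus
2        0  Finance  Cal     24
3        2      Ops  Cal     38
5        4  Finance  Tom     24
4        9      Ops  Cal     38
0       10  Finance  Tom     24
1       12      Ops  Tom     38
add column reports_minus_bonus = t['reports'] - t['bonus']:
   reports     dept name  bonus  reports_minus_bonus
2        0  Finance  Cal     24                  -24
3        2      Ops  Cal     38                  -36
5        4  Finance  Tom     24                  -20
4        9      Ops  Cal     38                  -29
0       10  Finance  Tom     24                  -14
1       12      Ops  Tom     38                  -26
drop duplicate dept (keep=first):
   reports     dept name  bonus  reports_minus_bonus
2        0  Finance  Cal     24                  -24
3        2      Ops  Cal     38                  -36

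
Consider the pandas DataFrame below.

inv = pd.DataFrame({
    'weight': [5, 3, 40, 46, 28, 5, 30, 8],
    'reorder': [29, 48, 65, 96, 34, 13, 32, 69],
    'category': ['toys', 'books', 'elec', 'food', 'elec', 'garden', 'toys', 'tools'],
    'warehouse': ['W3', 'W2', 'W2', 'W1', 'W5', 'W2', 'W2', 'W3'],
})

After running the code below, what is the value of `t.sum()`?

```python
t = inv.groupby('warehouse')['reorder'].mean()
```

group by warehouse, mean of reorder:
warehouse
W1    96.0
W2    39.5
W3    49.0
W5    34.0
Name: reorder, dtype: float64

218.5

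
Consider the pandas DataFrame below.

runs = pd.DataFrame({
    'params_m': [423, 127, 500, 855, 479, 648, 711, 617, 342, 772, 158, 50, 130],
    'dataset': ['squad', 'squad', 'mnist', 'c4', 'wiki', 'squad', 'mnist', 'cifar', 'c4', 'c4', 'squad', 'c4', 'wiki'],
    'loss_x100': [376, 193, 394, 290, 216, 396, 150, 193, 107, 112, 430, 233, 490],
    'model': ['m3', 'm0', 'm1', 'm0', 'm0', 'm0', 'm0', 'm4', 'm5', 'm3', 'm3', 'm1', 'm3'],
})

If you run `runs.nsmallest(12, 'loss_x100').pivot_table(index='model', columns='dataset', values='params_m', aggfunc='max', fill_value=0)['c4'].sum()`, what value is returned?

2019

take 12 rows with smallest loss_x100:
    params_m dataset  loss_x100 model
8        342      c4        107    m5
9        772      c4        112    m3
6        711   mnist        150    m0
1        127   squad        193    m0
7        617   cifar        193    m4
4        479    wiki        216    m0
11        50      c4        233    m1
3        855      c4        290    m0
0        423   squad        376    m3
2        500   mnist        394    m1
5        648   squad        396    m0
10       158   squad        430    m3
pivot: rows=model, cols=dataset, max(params_m):
dataset   c4  cifar  mnist  squad  wiki
model                                  
m0       855      0    711    648   479
m1        50      0    500      0     0
m3       772      0      0    423     0
m4         0    617      0      0     0
m5       342      0      0      0     0
So sum() = 2019.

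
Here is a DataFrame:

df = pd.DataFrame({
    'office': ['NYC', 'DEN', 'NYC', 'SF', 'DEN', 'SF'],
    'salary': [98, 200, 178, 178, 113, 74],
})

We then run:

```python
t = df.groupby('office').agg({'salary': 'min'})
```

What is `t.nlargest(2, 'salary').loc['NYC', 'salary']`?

98

group by office, min of salary:
        salary
office        
DEN        113
NYC         98
SF          74
take 2 rows with largest salary:
        salary
office        
DEN        113
NYC         98
So loc['NYC', 'salary'] = 98.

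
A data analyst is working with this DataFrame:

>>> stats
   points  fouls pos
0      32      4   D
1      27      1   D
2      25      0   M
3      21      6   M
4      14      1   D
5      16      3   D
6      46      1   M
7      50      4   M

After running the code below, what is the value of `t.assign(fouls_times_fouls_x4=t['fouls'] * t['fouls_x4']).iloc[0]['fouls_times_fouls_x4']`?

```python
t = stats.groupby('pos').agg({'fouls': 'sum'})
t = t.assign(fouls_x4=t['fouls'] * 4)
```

group by pos, sum of fouls:
     fouls
pos       
D        9
M       11
add column fouls_x4 = t['fouls'] * 4:
     fouls  fouls_x4
pos                 
D        9        36
M       11        44
add column fouls_times_fouls_x4 = t['fouls'] * t['fouls_x4']:
     fouls  fouls_x4  fouls_times_fouls_x4
pos                                       
D        9        36                   324
M       11        44                   484

324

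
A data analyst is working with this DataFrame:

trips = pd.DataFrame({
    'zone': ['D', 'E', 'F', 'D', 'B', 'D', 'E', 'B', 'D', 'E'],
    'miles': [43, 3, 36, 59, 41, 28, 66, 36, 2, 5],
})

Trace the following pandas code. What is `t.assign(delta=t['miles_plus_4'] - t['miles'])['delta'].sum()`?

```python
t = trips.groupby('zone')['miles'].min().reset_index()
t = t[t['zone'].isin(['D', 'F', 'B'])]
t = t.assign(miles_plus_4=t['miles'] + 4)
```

12

group by zone, min of miles:
zone
B    36
D     2
E     3
F    36
Name: miles, dtype: int64
reset_index():
  zone  miles
0    B     36
1    D      2
2    E      3
3    F     36
filter rows where zone in ['D', 'F', 'B']:
  zone  miles
0    B     36
1    D      2
3    F     36
add column miles_plus_4 = t['miles'] + 4:
  zone  miles  miles_plus_4
0    B     36            40
1    D      2             6
3    F     36            40
add column delta = t['miles_plus_4'] - t['miles']:
  zone  miles  miles_plus_4  delta
0    B     36            40      4
1    D      2             6      4
3    F     36            40      4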